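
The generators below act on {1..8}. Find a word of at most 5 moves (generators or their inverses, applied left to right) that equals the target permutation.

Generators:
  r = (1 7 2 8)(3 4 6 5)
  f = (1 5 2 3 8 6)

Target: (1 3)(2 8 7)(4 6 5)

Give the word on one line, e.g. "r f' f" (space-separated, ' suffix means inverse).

f r f r' f

  after f: (1 5 2 3 8 6)
  after r: (1 3)(2 4 6 7)(5 8)
  after f: (1 8 2 4)(3 5 6 7)
  after r': (1 2 3 6)(4 8 7 5)
  after f: (1 3)(2 8 7)(4 6 5)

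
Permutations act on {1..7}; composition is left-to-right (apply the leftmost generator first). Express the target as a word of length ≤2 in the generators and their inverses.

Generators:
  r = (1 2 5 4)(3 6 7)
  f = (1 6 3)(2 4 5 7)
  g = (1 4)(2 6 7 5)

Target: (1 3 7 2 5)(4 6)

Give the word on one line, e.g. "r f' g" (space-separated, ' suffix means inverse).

f' g

  after f': (1 3 6)(2 7 5 4)
  after g: (1 3 7 2 5)(4 6)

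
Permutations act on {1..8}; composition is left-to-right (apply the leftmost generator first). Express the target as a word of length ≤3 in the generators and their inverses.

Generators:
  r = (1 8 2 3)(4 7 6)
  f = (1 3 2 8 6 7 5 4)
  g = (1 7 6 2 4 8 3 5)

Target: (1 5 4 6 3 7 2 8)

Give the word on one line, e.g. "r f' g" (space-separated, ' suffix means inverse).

  after f': (1 4 5 7 6 8 2 3)
  after f': (1 5 6 2)(3 4 7 8)
  after r: (1 5 4 6 3 7 2 8)

f' f' r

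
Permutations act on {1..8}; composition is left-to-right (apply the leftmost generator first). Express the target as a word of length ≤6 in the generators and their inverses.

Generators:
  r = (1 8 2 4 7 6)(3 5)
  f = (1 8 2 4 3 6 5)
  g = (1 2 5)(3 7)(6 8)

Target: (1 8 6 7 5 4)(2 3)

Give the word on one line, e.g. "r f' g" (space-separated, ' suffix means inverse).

  after r': (1 6 7 4 2 8)(3 5)
  after g': (1 8 5 7 4)(2 6 3)
  after f: (1 2 5 7 3 4 8)
  after r': (1 8 6 7 5 4)(2 3)

r' g' f r'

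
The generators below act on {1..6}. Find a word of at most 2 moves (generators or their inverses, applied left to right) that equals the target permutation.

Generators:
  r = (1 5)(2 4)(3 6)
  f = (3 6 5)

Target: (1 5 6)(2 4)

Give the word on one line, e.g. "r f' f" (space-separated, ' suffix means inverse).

f r

  after f: (3 6 5)
  after r: (1 5 6)(2 4)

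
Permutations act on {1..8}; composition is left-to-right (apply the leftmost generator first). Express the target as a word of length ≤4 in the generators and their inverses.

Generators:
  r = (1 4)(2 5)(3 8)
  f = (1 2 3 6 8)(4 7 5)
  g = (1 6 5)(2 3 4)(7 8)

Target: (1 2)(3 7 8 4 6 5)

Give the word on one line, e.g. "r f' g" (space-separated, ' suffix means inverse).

  after r': (1 4)(2 5)(3 8)
  after g: (1 2)(3 7 8 4 6 5)

r' g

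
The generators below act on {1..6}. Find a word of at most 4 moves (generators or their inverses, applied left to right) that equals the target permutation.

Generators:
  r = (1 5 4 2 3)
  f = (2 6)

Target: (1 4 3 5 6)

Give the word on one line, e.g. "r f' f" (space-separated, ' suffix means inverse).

  after f': (2 6)
  after r: (1 5 4 2 6 3)
  after r: (1 4 3 5 2 6)
  after f: (1 4 3 5 6)

f' r r f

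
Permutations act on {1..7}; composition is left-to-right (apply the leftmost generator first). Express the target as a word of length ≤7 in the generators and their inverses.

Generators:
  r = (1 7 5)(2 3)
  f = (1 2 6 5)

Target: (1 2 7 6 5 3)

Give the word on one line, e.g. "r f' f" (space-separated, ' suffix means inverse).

  after f: (1 2 6 5)
  after r': (1 3 2 6 7)
  after f: (1 3 6 7 2 5)
  after f: (1 3 5 2)(6 7)
  after r: (1 2 7 6 5 3)

f r' f f r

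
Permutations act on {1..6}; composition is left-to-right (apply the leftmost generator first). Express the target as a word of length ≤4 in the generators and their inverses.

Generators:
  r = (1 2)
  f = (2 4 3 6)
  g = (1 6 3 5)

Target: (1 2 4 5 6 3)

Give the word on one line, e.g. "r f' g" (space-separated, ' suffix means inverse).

  after g: (1 6 3 5)
  after f: (1 2 4 3 5)
  after g: (1 2 4 5 6 3)

g f g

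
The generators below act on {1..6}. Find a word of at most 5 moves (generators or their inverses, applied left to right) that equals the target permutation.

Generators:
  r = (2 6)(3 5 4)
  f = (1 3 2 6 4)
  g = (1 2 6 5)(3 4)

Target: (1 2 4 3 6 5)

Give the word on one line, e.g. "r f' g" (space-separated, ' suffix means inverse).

  after r': (2 6)(3 4 5)
  after g: (1 2 5 4)
  after g: (1 6 5 3 4 2)
  after f': (1 2 4 3 6 5)

r' g g f'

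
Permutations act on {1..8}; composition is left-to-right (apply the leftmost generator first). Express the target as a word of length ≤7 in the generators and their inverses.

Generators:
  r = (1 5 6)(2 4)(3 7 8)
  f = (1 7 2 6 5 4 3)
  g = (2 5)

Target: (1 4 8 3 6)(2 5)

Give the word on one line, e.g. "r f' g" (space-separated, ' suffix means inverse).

f' g f' r' r'

  after f': (1 3 4 5 6 2 7)
  after g: (1 3 4 2 7)(5 6)
  after f': (1 4 7 3 5 2)
  after r': (1 2 6 5 4 3)(7 8)
  after r': (1 4 8 3 6)(2 5)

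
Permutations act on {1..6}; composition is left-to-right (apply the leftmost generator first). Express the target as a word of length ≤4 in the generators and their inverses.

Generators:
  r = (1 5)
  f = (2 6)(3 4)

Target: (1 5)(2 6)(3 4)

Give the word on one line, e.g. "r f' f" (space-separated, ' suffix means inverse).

  after f': (2 6)(3 4)
  after r': (1 5)(2 6)(3 4)
  after f: (1 5)
  after f: (1 5)(2 6)(3 4)

f' r' f f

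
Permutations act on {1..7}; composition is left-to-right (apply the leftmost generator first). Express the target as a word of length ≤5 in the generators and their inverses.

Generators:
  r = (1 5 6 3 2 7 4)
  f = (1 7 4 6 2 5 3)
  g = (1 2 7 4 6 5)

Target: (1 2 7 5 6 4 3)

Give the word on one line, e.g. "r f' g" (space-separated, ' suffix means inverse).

g r g'

  after g: (1 2 7 4 6 5)
  after r: (1 7)(2 4 3)
  after g': (1 2 7 5 6 4 3)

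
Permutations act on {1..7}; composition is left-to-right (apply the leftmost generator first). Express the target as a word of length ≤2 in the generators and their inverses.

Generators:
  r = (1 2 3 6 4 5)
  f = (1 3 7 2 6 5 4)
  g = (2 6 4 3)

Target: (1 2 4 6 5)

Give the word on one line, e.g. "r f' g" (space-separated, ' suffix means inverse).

  after g: (2 6 4 3)
  after r: (1 2 4 6 5)

g r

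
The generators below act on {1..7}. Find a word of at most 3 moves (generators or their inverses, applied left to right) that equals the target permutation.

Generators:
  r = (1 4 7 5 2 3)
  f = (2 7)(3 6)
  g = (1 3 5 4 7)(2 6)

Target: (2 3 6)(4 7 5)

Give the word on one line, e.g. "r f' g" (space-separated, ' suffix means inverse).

  after r': (1 3 2 5 7 4)
  after g': (2 3 6)(4 7 5)

r' g'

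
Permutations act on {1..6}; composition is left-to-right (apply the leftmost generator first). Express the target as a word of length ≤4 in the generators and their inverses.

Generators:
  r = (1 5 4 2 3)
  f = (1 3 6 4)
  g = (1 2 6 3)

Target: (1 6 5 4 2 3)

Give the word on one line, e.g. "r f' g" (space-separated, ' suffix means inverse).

f r' f' g

  after f: (1 3 6 4)
  after r': (1 2 4 3 6 5)
  after f': (1 2 6 5 4)
  after g: (1 6 5 4 2 3)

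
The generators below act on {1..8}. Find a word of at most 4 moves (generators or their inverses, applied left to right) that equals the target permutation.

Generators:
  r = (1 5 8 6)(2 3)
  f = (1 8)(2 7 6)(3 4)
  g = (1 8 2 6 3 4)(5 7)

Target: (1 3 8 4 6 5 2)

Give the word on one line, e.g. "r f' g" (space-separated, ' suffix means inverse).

  after g': (1 4 3 6 2 8)(5 7)
  after f': (1 3 7 5 2)
  after f': (1 4 3 2 8)(5 6 7)
  after g': (1 3 8 4 6 5 2)

g' f' f' g'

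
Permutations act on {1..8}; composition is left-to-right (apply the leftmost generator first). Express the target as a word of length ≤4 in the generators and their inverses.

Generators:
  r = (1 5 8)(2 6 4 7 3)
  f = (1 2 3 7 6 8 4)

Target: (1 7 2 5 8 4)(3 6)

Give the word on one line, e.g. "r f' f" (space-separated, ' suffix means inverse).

f' r

  after f': (1 4 8 6 7 3 2)
  after r: (1 7 2 5 8 4)(3 6)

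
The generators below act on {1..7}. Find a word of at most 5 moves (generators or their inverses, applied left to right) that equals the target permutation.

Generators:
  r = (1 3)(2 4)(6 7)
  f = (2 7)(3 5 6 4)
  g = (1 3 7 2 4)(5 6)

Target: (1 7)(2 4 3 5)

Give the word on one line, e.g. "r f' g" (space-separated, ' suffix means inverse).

g' r f

  after g': (1 4 2 7 3)(5 6)
  after r: (1 2 6 5 7)
  after f: (1 7)(2 4 3 5)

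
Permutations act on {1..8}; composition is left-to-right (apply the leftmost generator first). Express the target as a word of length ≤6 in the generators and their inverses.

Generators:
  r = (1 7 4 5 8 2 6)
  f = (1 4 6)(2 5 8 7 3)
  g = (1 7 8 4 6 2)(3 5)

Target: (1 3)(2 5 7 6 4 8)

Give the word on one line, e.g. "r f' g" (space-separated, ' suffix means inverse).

r g f' g

  after r: (1 7 4 5 8 2 6)
  after g: (1 8)(3 5 4)(6 7)
  after f': (1 5)(2 3)(4 7)(6 8)
  after g: (1 3)(2 5 7 6 4 8)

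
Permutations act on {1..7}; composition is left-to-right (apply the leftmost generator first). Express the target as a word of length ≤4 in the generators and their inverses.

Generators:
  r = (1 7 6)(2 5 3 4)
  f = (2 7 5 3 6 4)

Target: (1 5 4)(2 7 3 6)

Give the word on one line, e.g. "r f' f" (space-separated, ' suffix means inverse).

f' r f

  after f': (2 4 6 3 5 7)
  after r: (1 7 5 6 4)
  after f: (1 5 4)(2 7 3 6)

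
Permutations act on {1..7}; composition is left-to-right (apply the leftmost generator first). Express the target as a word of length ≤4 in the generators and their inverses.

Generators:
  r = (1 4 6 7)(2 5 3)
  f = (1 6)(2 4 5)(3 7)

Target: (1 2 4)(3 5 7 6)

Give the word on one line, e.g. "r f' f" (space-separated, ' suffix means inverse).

  after r: (1 4 6 7)(2 5 3)
  after f': (1 2 4)(3 5 7 6)

r f'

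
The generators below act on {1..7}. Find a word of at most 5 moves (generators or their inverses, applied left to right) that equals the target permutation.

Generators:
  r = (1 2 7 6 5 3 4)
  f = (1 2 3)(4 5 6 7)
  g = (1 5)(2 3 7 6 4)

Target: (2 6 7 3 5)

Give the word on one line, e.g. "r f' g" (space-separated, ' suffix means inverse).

f' r' g'

  after f': (1 3 2)(4 7 6 5)
  after r': (1 5 3)(2 4)
  after g': (2 6 7 3 5)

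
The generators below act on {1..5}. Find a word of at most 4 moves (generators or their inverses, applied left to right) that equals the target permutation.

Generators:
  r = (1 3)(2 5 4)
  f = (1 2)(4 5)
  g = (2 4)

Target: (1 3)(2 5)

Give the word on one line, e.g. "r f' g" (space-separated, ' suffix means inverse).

  after r': (1 3)(2 4 5)
  after g': (1 3)(4 5)
  after r': (2 4)
  after r': (1 3)(2 5)

r' g' r' r'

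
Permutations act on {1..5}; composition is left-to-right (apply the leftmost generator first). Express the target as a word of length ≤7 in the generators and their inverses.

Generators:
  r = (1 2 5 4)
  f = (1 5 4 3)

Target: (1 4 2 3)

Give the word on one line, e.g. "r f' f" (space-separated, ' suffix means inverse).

f r f' f' r'

  after f: (1 5 4 3)
  after r: (1 4 3 2 5)
  after f': (1 5 3 2)
  after f': (2 3)(4 5)
  after r': (1 4 2 3)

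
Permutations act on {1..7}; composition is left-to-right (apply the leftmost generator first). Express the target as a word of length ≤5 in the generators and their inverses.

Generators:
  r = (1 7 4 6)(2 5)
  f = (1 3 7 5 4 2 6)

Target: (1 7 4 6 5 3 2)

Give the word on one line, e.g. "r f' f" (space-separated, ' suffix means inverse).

  after r: (1 7 4 6)(2 5)
  after f': (1 3)(2 7 5 4)
  after r': (1 3 6 4 5 7 2)
  after r': (1 3 4 2 6 7 5)
  after f: (1 7 4 6 5 3 2)

r f' r' r' f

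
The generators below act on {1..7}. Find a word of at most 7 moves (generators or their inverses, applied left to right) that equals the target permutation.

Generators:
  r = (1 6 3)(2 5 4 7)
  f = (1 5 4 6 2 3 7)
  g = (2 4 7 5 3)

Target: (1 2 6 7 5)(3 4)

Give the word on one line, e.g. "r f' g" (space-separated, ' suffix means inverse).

f' r r r g'

  after f': (1 7 3 2 6 4 5)
  after r: (1 2 3 5 6 7)
  after r: (1 5 3 4 7 6 2)
  after r: (1 4 2 6 5)(3 7)
  after g': (1 2 6 7 5)(3 4)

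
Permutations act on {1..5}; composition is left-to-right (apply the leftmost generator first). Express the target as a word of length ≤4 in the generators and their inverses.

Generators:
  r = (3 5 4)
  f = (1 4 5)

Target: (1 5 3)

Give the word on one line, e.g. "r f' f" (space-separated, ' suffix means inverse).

  after f': (1 5 4)
  after r: (1 4)(3 5)
  after f: (1 5 3)

f' r f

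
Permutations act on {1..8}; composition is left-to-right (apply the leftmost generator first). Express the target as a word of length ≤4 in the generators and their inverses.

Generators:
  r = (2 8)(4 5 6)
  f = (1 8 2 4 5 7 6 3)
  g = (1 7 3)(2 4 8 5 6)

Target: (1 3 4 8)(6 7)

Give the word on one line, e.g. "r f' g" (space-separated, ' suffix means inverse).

f' r

  after f': (1 3 6 7 5 4 2 8)
  after r: (1 3 4 8)(6 7)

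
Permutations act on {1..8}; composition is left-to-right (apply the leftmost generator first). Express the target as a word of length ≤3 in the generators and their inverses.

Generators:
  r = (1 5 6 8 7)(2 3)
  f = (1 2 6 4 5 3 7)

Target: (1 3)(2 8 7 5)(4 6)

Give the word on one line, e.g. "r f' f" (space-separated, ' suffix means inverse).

  after f: (1 2 6 4 5 3 7)
  after r: (1 3)(2 8 7 5)(4 6)

f r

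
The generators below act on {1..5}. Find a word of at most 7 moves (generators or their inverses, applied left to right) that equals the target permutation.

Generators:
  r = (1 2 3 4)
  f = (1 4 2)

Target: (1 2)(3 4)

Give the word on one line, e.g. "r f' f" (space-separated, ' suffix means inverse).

f f r' r' f

  after f: (1 4 2)
  after f: (1 2 4)
  after r': (2 3)
  after r': (1 4 3)
  after f: (1 2)(3 4)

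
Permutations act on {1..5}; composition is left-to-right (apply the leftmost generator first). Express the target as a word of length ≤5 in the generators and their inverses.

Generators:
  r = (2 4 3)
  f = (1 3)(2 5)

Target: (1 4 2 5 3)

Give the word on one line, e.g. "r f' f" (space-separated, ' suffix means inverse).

  after f': (1 3)(2 5)
  after r': (1 4 2 5 3)
  after r': (1 2 5 4 3)
  after r': (1 3)(2 5)
  after r': (1 4 2 5 3)

f' r' r' r' r'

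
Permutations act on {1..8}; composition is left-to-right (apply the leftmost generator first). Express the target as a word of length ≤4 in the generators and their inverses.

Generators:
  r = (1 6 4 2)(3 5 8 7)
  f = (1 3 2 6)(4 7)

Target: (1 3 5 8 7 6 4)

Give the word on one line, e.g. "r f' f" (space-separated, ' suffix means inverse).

r f' f'

  after r: (1 6 4 2)(3 5 8 7)
  after f': (1 2 6 7)(3 5 8 4)
  after f': (1 3 5 8 7 6 4)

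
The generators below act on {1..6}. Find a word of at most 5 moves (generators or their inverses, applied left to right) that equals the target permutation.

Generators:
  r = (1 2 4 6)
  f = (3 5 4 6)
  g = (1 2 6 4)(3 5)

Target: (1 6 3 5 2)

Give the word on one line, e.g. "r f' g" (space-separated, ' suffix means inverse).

g' r f' g'

  after g': (1 4 6 2)(3 5)
  after r: (1 6 4)(3 5)
  after f': (1 4)(5 6)
  after g': (1 6 3 5 2)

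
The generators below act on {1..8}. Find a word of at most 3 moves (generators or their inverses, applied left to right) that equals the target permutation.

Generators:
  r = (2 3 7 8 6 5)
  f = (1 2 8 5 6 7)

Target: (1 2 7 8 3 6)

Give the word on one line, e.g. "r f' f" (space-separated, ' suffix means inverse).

r' r' f

  after r': (2 5 6 8 7 3)
  after r': (2 6 7)(3 5 8)
  after f: (1 2 7 8 3 6)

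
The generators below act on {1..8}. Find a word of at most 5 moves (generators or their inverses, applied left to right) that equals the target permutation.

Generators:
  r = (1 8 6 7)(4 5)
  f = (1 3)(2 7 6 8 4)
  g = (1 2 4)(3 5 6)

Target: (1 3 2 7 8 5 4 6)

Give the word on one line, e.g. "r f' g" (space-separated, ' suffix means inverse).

r' f g

  after r': (1 7 6 8)(4 5)
  after f: (1 6 4 5 2 7 8 3)
  after g: (1 3 2 7 8 5 4 6)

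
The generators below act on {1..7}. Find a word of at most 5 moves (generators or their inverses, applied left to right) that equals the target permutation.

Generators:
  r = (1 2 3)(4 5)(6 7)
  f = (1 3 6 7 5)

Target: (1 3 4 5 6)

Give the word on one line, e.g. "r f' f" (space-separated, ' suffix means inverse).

  after r': (1 3 2)(4 5)(6 7)
  after r': (1 2 3)
  after f': (1 2)(3 5 7 6)
  after r: (1 3 4 5 6)

r' r' f' r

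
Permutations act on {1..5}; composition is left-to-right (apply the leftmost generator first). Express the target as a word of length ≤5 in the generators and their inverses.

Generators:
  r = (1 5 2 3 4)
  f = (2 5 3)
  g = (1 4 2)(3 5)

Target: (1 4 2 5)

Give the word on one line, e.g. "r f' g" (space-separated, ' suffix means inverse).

g' r r

  after g': (1 2 4)(3 5)
  after r: (1 3 2)(4 5)
  after r: (1 4 2 5)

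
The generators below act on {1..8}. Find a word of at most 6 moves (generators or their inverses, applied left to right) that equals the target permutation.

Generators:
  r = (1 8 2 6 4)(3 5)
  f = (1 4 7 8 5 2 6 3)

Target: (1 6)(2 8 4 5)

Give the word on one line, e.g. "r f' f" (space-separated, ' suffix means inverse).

  after f': (1 3 6 2 5 8 7 4)
  after r: (1 5 2 3 4 8 7)
  after r: (1 3)(2 5 6 4)(7 8)
  after f': (1 6)(2 8 4 5)

f' r r f'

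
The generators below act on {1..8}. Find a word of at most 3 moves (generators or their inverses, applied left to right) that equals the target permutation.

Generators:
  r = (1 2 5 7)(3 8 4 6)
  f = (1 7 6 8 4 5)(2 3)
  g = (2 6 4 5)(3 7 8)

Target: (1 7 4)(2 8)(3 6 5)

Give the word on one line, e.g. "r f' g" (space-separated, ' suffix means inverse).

g f

  after g: (2 6 4 5)(3 7 8)
  after f: (1 7 4)(2 8)(3 6 5)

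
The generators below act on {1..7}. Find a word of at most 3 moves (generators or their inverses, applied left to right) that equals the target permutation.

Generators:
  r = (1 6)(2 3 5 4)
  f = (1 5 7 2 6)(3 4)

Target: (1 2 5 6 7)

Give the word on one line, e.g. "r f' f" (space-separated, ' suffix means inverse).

f' f'

  after f': (1 6 2 7 5)(3 4)
  after f': (1 2 5 6 7)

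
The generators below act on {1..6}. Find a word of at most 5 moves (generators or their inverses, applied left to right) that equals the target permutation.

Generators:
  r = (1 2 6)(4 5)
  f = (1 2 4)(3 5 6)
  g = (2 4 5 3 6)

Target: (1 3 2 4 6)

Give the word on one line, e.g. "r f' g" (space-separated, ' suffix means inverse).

f' r g' r' g

  after f': (1 4 2)(3 6 5)
  after r: (1 5 3)(4 6)
  after g': (1 4 3)(2 6)
  after r': (1 5 4 3 6)
  after g: (1 3 2 4 6)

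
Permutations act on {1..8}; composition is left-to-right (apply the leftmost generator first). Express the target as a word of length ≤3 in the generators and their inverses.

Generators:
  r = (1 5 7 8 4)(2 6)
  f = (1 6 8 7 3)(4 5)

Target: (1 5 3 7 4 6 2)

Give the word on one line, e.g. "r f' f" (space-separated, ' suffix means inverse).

  after r': (1 4 8 7 5)(2 6)
  after f': (1 5 3 7 4 6 2)

r' f'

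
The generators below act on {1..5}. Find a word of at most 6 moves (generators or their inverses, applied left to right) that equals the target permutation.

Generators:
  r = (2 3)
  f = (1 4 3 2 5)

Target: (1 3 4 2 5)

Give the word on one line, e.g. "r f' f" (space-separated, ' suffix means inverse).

r' f' r f' f'

  after r': (2 3)
  after f': (1 5 2 4)
  after r: (1 5 3 2 4)
  after f': (1 2)(4 5)
  after f': (1 3 4 2 5)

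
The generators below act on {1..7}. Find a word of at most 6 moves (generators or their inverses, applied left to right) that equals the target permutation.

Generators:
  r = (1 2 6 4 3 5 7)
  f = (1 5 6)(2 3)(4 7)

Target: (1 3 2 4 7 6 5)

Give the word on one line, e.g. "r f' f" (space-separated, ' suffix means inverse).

f r f r

  after f: (1 5 6)(2 3)(4 7)
  after r: (1 7 3 6 2 5 4)
  after f: (1 4 5 7 2 6 3)
  after r: (1 3 2 4 7 6 5)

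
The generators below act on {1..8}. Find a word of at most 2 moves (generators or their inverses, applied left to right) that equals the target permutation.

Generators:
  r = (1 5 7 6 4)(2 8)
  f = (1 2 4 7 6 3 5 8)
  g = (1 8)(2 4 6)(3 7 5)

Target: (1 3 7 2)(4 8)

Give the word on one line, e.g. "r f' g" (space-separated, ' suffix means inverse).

r g

  after r: (1 5 7 6 4)(2 8)
  after g: (1 3 7 2)(4 8)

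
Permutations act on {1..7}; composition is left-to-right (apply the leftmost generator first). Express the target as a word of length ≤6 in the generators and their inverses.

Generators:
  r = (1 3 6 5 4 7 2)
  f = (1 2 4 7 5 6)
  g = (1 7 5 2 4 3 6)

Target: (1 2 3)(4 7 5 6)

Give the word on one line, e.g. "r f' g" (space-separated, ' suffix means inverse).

  after g': (1 6 3 4 2 5 7)
  after r': (1 3 5 4 7 2 6)
  after r': (2 3 6)
  after f: (1 2 3)(4 7 5 6)

g' r' r' f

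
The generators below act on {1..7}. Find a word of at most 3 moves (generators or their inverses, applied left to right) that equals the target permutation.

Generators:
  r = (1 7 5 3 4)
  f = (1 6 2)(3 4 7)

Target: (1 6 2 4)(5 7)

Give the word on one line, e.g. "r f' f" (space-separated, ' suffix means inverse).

  after f': (1 2 6)(3 7 4)
  after f': (1 6 2)(3 4 7)
  after r': (1 6 2 4)(5 7)

f' f' r'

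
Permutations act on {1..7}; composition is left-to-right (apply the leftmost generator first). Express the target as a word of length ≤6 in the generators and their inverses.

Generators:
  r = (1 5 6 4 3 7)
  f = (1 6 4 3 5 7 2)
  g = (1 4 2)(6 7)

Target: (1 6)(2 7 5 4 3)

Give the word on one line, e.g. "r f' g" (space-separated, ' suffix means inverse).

g r g' r g

  after g: (1 4 2)(6 7)
  after r: (1 3 7 4 2 5 6)
  after g': (1 3 6 2 5 7)
  after r: (1 7 5)(2 6)(3 4)
  after g: (1 6)(2 7 5 4 3)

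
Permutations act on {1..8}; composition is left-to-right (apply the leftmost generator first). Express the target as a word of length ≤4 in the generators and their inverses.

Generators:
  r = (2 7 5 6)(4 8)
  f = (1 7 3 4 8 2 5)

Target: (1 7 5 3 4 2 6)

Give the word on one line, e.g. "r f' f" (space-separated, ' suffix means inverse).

  after r: (2 7 5 6)(4 8)
  after r: (2 5)(6 7)
  after r: (2 6 5 7)(4 8)
  after f: (1 7 5 3 4 2 6)

r r r f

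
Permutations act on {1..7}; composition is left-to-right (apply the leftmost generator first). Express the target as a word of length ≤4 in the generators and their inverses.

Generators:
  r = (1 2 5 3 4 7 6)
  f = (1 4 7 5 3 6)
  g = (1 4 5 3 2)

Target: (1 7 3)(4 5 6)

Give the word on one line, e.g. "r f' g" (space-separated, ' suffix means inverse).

f f

  after f: (1 4 7 5 3 6)
  after f: (1 7 3)(4 5 6)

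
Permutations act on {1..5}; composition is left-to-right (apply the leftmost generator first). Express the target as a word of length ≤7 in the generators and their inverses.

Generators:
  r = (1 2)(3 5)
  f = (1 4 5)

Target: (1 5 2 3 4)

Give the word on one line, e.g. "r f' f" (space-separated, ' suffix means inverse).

  after f: (1 4 5)
  after f: (1 5 4)
  after r': (1 3 5 4 2)
  after f': (1 3 4 2 5)
  after r': (1 5 2 3 4)

f f r' f' r'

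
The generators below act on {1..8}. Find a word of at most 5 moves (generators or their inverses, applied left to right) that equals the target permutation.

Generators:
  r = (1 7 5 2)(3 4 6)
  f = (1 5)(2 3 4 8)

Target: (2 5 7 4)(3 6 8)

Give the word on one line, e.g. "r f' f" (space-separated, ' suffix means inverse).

r' f' r f r

  after r': (1 2 5 7)(3 6 4)
  after f': (1 8 4 2)(3 6)(5 7)
  after r: (1 8 6 4)(2 7)
  after f: (1 2 7 3 4 5)(6 8)
  after r: (2 5 7 4)(3 6 8)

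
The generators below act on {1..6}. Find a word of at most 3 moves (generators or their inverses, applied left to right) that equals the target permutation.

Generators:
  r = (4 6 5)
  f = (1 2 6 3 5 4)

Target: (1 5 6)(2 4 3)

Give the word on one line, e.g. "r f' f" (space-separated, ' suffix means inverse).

f' f'

  after f': (1 4 5 3 6 2)
  after f': (1 5 6)(2 4 3)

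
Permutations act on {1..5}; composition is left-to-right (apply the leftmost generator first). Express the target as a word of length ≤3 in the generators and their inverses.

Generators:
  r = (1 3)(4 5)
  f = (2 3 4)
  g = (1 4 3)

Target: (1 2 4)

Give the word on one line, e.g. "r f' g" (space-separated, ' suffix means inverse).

  after g: (1 4 3)
  after f: (1 2 3)
  after g': (1 2 4)

g f g'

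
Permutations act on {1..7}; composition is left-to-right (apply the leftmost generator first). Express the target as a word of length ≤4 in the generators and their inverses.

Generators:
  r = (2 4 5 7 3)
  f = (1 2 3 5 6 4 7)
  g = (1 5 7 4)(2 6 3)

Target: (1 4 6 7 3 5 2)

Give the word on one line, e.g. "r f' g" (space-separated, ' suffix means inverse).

f r' f r'

  after f: (1 2 3 5 6 4 7)
  after r': (1 3 4 5 6 2 7)
  after f: (1 5 4 6 3 7 2)
  after r': (1 4 6 7 3 5 2)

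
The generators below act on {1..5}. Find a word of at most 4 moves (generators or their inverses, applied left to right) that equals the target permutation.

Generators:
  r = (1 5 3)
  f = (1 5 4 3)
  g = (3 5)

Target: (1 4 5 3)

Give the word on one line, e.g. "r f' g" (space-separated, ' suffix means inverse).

g' r g f'

  after g': (3 5)
  after r: (1 5)
  after g: (1 3 5)
  after f': (1 4 5 3)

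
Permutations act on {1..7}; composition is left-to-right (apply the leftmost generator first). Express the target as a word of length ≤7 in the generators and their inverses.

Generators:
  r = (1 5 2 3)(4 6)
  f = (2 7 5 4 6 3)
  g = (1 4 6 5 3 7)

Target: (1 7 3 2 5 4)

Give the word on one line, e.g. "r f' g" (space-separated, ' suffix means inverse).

f' g g g f'

  after f': (2 3 6 4 5 7)
  after g: (1 4 3 5)(2 7)
  after g: (1 6 5 4 7 2)
  after g: (1 5 6 3 7 2 4)
  after f': (1 7 3 2 5 4)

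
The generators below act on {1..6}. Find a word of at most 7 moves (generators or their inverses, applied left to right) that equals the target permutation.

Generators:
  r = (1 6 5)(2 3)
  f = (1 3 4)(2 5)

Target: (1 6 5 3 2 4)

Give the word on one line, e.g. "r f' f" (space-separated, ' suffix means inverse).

  after r: (1 6 5)(2 3)
  after f: (1 6 2 4)(3 5)
  after f: (1 6 5 4 3 2)
  after f: (1 6 2 3 5)
  after f: (1 6 5 3 2 4)

r f f f f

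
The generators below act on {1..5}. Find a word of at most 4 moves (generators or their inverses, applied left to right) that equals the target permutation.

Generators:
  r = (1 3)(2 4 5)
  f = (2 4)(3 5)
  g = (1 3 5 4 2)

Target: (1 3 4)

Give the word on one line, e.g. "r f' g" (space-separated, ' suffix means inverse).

f g

  after f: (2 4)(3 5)
  after g: (1 3 4)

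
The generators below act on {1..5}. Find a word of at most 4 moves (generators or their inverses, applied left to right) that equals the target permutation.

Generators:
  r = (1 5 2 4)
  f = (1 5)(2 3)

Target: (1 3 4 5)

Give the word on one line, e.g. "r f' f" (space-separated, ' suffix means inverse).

f' r f

  after f': (1 5)(2 3)
  after r: (1 2 3 4)
  after f: (1 3 4 5)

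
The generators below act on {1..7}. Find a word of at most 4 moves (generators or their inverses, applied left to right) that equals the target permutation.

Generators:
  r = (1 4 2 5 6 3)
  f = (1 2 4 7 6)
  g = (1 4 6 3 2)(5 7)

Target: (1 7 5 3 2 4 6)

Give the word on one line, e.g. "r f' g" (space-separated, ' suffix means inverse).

r g f'

  after r: (1 4 2 5 6 3)
  after g: (1 6 2 7 5 3 4)
  after f': (1 7 5 3 2 4 6)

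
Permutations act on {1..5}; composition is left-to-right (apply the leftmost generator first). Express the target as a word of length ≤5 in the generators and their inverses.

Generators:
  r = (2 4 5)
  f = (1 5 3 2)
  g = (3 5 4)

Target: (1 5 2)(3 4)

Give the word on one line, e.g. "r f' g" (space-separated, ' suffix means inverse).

  after g: (3 5 4)
  after r': (2 5)(3 4)
  after f': (1 2)(3 4 5)
  after g': (1 2)(3 5 4)
  after r': (1 5 2)(3 4)

g r' f' g' r'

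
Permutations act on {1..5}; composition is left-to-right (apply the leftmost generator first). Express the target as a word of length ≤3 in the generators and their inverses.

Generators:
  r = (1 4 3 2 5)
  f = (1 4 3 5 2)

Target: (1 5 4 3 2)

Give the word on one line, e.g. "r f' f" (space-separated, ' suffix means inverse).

r' r' f'

  after r': (1 5 2 3 4)
  after r': (1 2 4 5 3)
  after f': (1 5 4 3 2)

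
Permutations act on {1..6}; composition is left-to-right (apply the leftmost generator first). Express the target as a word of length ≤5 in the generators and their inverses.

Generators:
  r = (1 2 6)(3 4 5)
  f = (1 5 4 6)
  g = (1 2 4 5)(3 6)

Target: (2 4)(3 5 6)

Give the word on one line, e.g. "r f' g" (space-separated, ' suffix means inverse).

f' f' r f'

  after f': (1 6 4 5)
  after f': (1 4)(5 6)
  after r: (1 5)(2 6 3 4)
  after f': (2 4)(3 5 6)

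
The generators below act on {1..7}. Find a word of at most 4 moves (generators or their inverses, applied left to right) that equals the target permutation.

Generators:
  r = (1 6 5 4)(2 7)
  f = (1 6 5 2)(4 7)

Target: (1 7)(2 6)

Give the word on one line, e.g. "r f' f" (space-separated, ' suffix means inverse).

  after r': (1 4 5 6)(2 7)
  after f': (1 7 5)(2 4 6)
  after r': (1 2 5 4)(6 7)
  after r': (1 7)(2 6)

r' f' r' r'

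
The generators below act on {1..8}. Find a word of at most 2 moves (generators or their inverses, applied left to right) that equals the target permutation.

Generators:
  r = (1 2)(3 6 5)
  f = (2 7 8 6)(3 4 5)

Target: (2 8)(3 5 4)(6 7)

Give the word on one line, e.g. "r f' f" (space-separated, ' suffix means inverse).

f f

  after f: (2 7 8 6)(3 4 5)
  after f: (2 8)(3 5 4)(6 7)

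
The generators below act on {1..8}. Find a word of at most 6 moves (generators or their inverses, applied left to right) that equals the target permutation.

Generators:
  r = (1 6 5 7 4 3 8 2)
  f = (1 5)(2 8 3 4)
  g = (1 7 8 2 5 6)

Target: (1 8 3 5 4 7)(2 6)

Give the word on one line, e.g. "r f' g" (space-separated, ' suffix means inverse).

r f' r g' g'

  after r: (1 6 5 7 4 3 8 2)
  after f': (1 6)(2 5 7 3)(4 8)
  after r: (1 5 4 2 7 8 3)
  after g': (1 2)(3 6 5 4 8)
  after g': (1 8 3 5 4 7)(2 6)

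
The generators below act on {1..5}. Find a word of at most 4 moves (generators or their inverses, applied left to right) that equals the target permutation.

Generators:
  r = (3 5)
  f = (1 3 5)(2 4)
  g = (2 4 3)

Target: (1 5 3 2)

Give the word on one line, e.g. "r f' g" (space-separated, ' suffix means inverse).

g' f'

  after g': (2 3 4)
  after f': (1 5 3 2)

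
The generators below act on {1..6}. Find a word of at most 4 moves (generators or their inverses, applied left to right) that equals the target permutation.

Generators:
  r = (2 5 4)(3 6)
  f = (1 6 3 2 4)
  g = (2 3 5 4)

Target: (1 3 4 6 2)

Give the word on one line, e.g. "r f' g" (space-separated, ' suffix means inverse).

f f

  after f: (1 6 3 2 4)
  after f: (1 3 4 6 2)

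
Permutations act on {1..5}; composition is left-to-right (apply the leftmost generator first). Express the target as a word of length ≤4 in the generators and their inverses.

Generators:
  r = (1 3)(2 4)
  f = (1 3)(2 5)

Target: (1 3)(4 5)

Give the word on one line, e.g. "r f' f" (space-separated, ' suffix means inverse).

f r' f

  after f: (1 3)(2 5)
  after r': (2 5 4)
  after f: (1 3)(4 5)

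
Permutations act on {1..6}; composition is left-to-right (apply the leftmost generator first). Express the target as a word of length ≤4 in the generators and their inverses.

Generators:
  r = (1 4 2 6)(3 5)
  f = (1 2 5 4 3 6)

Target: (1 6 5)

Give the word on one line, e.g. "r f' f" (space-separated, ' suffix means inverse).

r f f

  after r: (1 4 2 6)(3 5)
  after f: (1 3 4 5 6 2)
  after f: (1 6 5)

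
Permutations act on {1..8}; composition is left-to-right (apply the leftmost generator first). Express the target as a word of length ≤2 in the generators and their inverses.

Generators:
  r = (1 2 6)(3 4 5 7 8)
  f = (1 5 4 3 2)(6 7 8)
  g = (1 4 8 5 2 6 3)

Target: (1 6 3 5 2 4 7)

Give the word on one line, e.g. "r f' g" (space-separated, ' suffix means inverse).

  after f': (1 2 3 4 5)(6 8 7)
  after r: (1 6 3 5 2 4 7)

f' r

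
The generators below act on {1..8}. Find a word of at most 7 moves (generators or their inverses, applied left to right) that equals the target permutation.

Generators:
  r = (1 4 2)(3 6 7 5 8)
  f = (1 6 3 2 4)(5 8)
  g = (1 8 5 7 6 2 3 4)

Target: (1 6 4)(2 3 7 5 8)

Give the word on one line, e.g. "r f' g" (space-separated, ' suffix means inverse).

  after r: (1 4 2)(3 6 7 5 8)
  after g: (2 8 4 3)
  after g: (1 8)(2 5 7 6)
  after r: (1 3 6)(2 8 4)
  after r: (1 6 4)(2 3 7 5 8)

r g g r r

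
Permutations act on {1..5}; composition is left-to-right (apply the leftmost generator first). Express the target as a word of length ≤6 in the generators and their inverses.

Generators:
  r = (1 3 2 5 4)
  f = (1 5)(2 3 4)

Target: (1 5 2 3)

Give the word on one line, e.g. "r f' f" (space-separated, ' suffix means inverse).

  after r': (1 4 5 2 3)
  after r': (1 5 3 4 2)
  after f: (2 5 4 3)
  after r': (1 4)
  after r': (1 5 2 3)

r' r' f r' r'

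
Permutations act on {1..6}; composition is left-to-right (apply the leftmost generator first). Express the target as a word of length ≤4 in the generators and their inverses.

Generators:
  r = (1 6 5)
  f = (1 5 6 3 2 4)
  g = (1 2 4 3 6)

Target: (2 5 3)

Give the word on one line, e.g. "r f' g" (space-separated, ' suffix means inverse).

  after g: (1 2 4 3 6)
  after f: (1 4 2)(5 6)
  after f: (2 5 3)

g f f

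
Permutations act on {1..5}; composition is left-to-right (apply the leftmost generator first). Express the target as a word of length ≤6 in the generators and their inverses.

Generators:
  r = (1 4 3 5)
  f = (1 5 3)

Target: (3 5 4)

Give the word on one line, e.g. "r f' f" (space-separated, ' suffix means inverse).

r r f' f'

  after r: (1 4 3 5)
  after r: (1 3)(4 5)
  after f': (1 5 4)
  after f': (3 5 4)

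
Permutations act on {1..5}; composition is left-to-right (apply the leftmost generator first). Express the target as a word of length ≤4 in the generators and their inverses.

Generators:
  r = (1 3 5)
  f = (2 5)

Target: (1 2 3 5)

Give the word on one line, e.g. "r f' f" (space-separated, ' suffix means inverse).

  after r: (1 3 5)
  after r: (1 5 3)
  after f: (1 2 5 3)
  after r': (1 2 3 5)

r r f r'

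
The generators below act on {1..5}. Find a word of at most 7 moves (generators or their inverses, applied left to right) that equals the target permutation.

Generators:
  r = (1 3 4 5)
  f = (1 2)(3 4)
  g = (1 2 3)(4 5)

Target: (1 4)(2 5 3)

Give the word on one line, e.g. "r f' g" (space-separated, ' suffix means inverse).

  after g': (1 3 2)(4 5)
  after f': (1 4 5 3)
  after g: (1 5)(2 3)
  after f': (1 5 2 4 3)
  after g: (1 4)(2 5 3)

g' f' g f' g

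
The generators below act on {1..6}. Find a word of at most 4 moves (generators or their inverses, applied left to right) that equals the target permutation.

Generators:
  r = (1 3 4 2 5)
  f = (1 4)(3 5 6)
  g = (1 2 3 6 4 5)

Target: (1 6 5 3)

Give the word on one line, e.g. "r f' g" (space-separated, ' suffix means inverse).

  after r': (1 5 2 4 3)
  after f: (1 6 3 4 5 2)
  after r': (1 6)(2 5 4)
  after r': (1 6 5 3)

r' f r' r'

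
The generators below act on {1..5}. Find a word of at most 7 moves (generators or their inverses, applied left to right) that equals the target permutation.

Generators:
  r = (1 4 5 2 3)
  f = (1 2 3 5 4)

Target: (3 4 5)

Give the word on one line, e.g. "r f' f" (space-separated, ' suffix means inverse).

  after f: (1 2 3 5 4)
  after r: (1 3 2)
  after f: (1 5 4)
  after f: (1 4 2 3 5)
  after r': (3 4 5)

f r f f r'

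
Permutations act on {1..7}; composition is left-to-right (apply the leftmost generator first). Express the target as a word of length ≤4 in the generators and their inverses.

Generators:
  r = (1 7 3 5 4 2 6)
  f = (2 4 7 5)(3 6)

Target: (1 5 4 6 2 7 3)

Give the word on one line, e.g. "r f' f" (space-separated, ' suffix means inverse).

  after r': (1 6 2 4 5 3 7)
  after r': (1 2 5 7 6 4 3)
  after f': (1 5 4 6 2 7 3)

r' r' f'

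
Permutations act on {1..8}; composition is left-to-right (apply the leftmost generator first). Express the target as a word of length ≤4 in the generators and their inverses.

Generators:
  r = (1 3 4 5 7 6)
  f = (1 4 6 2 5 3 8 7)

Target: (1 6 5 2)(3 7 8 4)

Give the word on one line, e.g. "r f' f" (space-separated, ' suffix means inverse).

  after f': (1 7 8 3 5 2 6 4)
  after r: (1 6 5 2)(3 7 8 4)

f' r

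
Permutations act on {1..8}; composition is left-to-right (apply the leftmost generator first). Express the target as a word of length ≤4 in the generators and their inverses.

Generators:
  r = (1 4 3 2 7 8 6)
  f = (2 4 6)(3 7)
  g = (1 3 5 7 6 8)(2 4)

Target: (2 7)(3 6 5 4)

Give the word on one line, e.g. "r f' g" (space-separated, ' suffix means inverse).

  after g': (1 8 6 7 5 3)(2 4)
  after g': (1 6 5)(3 8 7)
  after r: (2 7)(3 6 5 4)

g' g' r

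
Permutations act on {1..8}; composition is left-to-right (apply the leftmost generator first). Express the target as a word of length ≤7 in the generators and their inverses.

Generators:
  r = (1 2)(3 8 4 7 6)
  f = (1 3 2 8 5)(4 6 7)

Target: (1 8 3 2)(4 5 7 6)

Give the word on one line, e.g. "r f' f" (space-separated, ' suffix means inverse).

  after f: (1 3 2 8 5)(4 6 7)
  after r: (1 8 5 2 4 3)
  after f: (1 5 8)(2 6 7 4)
  after r: (1 5 4)(2 3 8)
  after f': (1 8 3 2)(4 5 7 6)

f r f r f'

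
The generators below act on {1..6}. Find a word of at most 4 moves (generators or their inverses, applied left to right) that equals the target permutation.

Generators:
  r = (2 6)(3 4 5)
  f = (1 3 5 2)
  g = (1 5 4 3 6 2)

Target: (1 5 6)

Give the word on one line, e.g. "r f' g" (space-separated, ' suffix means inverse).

r g

  after r: (2 6)(3 4 5)
  after g: (1 5 6)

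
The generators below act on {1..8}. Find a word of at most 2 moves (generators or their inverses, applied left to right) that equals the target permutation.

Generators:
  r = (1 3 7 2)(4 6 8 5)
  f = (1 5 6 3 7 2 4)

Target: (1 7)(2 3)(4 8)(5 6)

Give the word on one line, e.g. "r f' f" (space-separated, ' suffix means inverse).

  after r: (1 3 7 2)(4 6 8 5)
  after r: (1 7)(2 3)(4 8)(5 6)

r r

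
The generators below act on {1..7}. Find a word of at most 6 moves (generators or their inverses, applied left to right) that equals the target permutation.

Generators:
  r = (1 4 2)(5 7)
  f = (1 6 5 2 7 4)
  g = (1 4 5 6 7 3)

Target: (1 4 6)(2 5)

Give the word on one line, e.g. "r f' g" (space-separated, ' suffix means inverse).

g f r' f' g'

  after g: (1 4 5 6 7 3)
  after f: (2 7 3 6 4)
  after r': (1 2 5 7 3 6)
  after f': (1 5 2 6 4 7 3)
  after g': (1 4 6)(2 5)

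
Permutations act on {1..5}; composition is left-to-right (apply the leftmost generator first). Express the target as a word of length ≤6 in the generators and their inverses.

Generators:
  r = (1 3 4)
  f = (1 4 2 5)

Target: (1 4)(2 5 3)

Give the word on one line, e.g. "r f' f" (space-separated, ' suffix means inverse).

  after r: (1 3 4)
  after f': (1 3)(2 4 5)
  after f': (1 3 5 4 2)
  after f': (1 3 2 5)
  after r: (1 4)(2 5 3)

r f' f' f' r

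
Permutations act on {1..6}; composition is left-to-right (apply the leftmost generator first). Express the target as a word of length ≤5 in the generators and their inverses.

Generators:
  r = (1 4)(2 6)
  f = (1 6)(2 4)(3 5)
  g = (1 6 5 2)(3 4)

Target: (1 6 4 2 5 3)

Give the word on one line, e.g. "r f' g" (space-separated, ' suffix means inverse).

g f r r g

  after g: (1 6 5 2)(3 4)
  after f: (2 6 3)(4 5)
  after r: (1 4 5)(3 6)
  after r: (2 6 3)(4 5)
  after g: (1 6 4 2 5 3)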